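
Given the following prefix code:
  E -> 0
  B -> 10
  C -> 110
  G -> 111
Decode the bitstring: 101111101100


Decoding step by step:
Bits 10 -> B
Bits 111 -> G
Bits 110 -> C
Bits 110 -> C
Bits 0 -> E


Decoded message: BGCCE


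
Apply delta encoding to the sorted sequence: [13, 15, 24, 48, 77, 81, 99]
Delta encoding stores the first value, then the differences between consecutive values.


First value: 13
Deltas:
  15 - 13 = 2
  24 - 15 = 9
  48 - 24 = 24
  77 - 48 = 29
  81 - 77 = 4
  99 - 81 = 18


Delta encoded: [13, 2, 9, 24, 29, 4, 18]


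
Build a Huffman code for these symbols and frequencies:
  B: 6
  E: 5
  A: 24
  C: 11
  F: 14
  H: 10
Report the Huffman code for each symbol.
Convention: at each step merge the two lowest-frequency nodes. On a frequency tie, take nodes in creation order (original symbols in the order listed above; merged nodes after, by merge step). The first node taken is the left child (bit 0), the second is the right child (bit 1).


Huffman tree construction:
Step 1: Merge E(5) + B(6) = 11
Step 2: Merge H(10) + C(11) = 21
Step 3: Merge (E+B)(11) + F(14) = 25
Step 4: Merge (H+C)(21) + A(24) = 45
Step 5: Merge ((E+B)+F)(25) + ((H+C)+A)(45) = 70
Read each symbol's code off the tree from the root (left child = 0, right child = 1).

Codes:
  B: 001 (length 3)
  E: 000 (length 3)
  A: 11 (length 2)
  C: 101 (length 3)
  F: 01 (length 2)
  H: 100 (length 3)
Average code length: 172/70 = 2.4571 bits/symbol


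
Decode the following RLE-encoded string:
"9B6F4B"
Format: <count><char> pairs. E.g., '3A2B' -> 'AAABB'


Expanding each <count><char> pair:
  9B -> 'BBBBBBBBB'
  6F -> 'FFFFFF'
  4B -> 'BBBB'

Decoded = BBBBBBBBBFFFFFFBBBB


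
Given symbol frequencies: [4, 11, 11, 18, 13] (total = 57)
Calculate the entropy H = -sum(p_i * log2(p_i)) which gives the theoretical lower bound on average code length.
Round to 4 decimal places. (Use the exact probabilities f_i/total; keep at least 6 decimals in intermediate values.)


Per-symbol terms -p_i * log2(p_i) with p_i = f_i/57:
  p = 4/57 = 0.070175: log2(p) = -3.832890, -p*log2(p) = 0.268975
  p = 11/57 = 0.192982: log2(p) = -2.373458, -p*log2(p) = 0.458036
  p = 11/57 = 0.192982: log2(p) = -2.373458, -p*log2(p) = 0.458036
  p = 18/57 = 0.315789: log2(p) = -1.662965, -p*log2(p) = 0.525147
  p = 13/57 = 0.228070: log2(p) = -2.132450, -p*log2(p) = 0.486348
H = 0.268975 + 0.458036 + 0.458036 + 0.525147 + 0.486348 = 2.196542

H = 2.1965 bits/symbol


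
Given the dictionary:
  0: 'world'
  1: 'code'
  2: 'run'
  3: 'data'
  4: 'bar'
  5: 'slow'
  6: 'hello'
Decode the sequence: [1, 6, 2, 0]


Look up each index in the dictionary:
  1 -> 'code'
  6 -> 'hello'
  2 -> 'run'
  0 -> 'world'

Decoded: "code hello run world"


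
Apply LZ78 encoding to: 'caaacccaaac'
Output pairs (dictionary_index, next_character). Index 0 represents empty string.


LZ78 encoding steps:
Dictionary: {0: ''}
Step 1: w='' (idx 0), next='c' -> output (0, 'c'), add 'c' as idx 1
Step 2: w='' (idx 0), next='a' -> output (0, 'a'), add 'a' as idx 2
Step 3: w='a' (idx 2), next='a' -> output (2, 'a'), add 'aa' as idx 3
Step 4: w='c' (idx 1), next='c' -> output (1, 'c'), add 'cc' as idx 4
Step 5: w='c' (idx 1), next='a' -> output (1, 'a'), add 'ca' as idx 5
Step 6: w='aa' (idx 3), next='c' -> output (3, 'c'), add 'aac' as idx 6


Encoded: [(0, 'c'), (0, 'a'), (2, 'a'), (1, 'c'), (1, 'a'), (3, 'c')]


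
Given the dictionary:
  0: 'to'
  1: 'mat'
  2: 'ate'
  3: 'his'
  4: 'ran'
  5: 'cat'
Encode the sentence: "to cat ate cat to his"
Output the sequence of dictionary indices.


Look up each word in the dictionary:
  'to' -> 0
  'cat' -> 5
  'ate' -> 2
  'cat' -> 5
  'to' -> 0
  'his' -> 3

Encoded: [0, 5, 2, 5, 0, 3]


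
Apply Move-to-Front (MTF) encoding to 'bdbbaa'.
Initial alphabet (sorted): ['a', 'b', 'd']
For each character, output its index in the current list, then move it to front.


MTF encoding:
'b': index 1 in ['a', 'b', 'd'] -> ['b', 'a', 'd']
'd': index 2 in ['b', 'a', 'd'] -> ['d', 'b', 'a']
'b': index 1 in ['d', 'b', 'a'] -> ['b', 'd', 'a']
'b': index 0 in ['b', 'd', 'a'] -> ['b', 'd', 'a']
'a': index 2 in ['b', 'd', 'a'] -> ['a', 'b', 'd']
'a': index 0 in ['a', 'b', 'd'] -> ['a', 'b', 'd']


Output: [1, 2, 1, 0, 2, 0]


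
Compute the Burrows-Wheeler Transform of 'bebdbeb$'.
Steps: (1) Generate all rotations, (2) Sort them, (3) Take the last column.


Rotations (sorted):
  0: $bebdbeb -> last char: b
  1: b$bebdbe -> last char: e
  2: bdbeb$be -> last char: e
  3: beb$bebd -> last char: d
  4: bebdbeb$ -> last char: $
  5: dbeb$beb -> last char: b
  6: eb$bebdb -> last char: b
  7: ebdbeb$b -> last char: b


BWT = beed$bbb


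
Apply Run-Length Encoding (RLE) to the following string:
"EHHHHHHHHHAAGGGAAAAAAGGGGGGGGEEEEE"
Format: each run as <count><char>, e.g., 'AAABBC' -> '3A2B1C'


Scanning runs left to right:
  i=0: run of 'E' x 1 -> '1E'
  i=1: run of 'H' x 9 -> '9H'
  i=10: run of 'A' x 2 -> '2A'
  i=12: run of 'G' x 3 -> '3G'
  i=15: run of 'A' x 6 -> '6A'
  i=21: run of 'G' x 8 -> '8G'
  i=29: run of 'E' x 5 -> '5E'

RLE = 1E9H2A3G6A8G5E


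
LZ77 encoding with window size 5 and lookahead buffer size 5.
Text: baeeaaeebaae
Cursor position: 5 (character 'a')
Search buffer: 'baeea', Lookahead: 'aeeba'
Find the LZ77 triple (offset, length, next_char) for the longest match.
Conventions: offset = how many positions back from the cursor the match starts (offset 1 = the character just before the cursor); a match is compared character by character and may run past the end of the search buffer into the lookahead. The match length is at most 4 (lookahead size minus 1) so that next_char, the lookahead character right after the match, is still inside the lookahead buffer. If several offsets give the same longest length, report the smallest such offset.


Try each offset into the search buffer:
  offset=1 (pos 4, char 'a'): match length 1
  offset=2 (pos 3, char 'e'): match length 0
  offset=3 (pos 2, char 'e'): match length 0
  offset=4 (pos 1, char 'a'): match length 3
  offset=5 (pos 0, char 'b'): match length 0
Longest match has length 3 at offset 4.
next_char = character at position 5 + 3 = 8 -> 'b'

Best match: offset=4, length=3 (matching 'aee' starting at position 1)
LZ77 triple: (4, 3, 'b')


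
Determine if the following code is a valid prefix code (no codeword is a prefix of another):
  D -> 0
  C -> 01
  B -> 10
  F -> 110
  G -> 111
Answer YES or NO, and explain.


Checking each pair (does one codeword prefix another?):
  D='0' vs C='01': prefix -- VIOLATION

NO -- this is NOT a valid prefix code. D (0) is a prefix of C (01).


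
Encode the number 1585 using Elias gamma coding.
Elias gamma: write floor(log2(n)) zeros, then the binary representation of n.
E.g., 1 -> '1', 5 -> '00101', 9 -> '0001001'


num_bits = floor(log2(1585)) + 1 = 11
leading_zeros = num_bits - 1 = 10
binary(1585) = 11000110001

Elias gamma(1585) = '0000000000' + '11000110001' = 000000000011000110001 (21 bits)


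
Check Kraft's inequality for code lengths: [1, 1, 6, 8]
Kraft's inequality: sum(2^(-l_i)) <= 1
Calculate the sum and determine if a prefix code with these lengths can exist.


Sum = 2^(-1) + 2^(-1) + 2^(-6) + 2^(-8)
    = 0.5 + 0.5 + 0.015625 + 0.00390625
    = 261/256 = 1.01953125
Since 1.01953125 > 1, Kraft's inequality is NOT satisfied.
A prefix code with these lengths CANNOT exist.

Kraft sum = 1.01953125. Not satisfied.


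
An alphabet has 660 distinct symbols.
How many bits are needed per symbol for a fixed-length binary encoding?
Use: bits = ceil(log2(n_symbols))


log2(660) = 9.3663
Bracket: 2^9 = 512 < 660 <= 2^10 = 1024
So ceil(log2(660)) = 10

bits = ceil(log2(660)) = ceil(9.3663) = 10 bits


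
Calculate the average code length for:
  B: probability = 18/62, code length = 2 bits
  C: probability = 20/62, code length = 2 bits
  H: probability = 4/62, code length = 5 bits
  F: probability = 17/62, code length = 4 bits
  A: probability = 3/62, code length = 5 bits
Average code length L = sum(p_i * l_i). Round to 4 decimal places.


Weighted contributions p_i * l_i:
  B: (18/62) * 2 = 36/62
  C: (20/62) * 2 = 40/62
  H: (4/62) * 5 = 20/62
  F: (17/62) * 4 = 68/62
  A: (3/62) * 5 = 15/62
Sum = (36 + 40 + 20 + 68 + 15)/62 = 179/62

L = 179/62 = 2.8871 bits/symbol


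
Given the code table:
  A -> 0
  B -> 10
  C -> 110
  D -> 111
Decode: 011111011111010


Decoding:
0 -> A
111 -> D
110 -> C
111 -> D
110 -> C
10 -> B


Result: ADCDCB


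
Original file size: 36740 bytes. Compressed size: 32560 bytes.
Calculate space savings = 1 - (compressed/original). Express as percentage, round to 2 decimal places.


ratio = compressed/original = 32560/36740 = 0.886228
savings = 1 - ratio = 1 - 0.886228 = 0.113772
as a percentage: 0.113772 * 100 = 11.38%

Space savings = 1 - 32560/36740 = 11.38%


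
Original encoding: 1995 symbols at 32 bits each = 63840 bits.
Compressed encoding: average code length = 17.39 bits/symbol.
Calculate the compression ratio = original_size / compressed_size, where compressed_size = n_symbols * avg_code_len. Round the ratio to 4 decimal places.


original_size = n_symbols * orig_bits = 1995 * 32 = 63840 bits
compressed_size = n_symbols * avg_code_len = 1995 * 17.39 = 34693.05 bits
ratio = original_size / compressed_size = 63840 / 34693.05 = 1.8401

Compression ratio = 1.8401


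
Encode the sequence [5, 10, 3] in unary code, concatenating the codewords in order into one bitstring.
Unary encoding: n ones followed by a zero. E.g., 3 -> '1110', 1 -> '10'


Encode each number as n ones followed by a terminating 0:
  5 -> 111110 (6 bits)
  10 -> 11111111110 (11 bits)
  3 -> 1110 (4 bits)
Total length = 6 + 11 + 4 = 21 bits.

Unary([5, 10, 3]) = 111110111111111101110 (21 bits)


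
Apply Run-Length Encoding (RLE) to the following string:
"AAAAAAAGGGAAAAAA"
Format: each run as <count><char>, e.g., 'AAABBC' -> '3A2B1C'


Scanning runs left to right:
  i=0: run of 'A' x 7 -> '7A'
  i=7: run of 'G' x 3 -> '3G'
  i=10: run of 'A' x 6 -> '6A'

RLE = 7A3G6A


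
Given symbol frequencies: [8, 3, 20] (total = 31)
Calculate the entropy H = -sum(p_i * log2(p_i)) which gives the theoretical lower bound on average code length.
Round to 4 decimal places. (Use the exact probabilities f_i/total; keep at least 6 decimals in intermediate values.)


Per-symbol terms -p_i * log2(p_i) with p_i = f_i/31:
  p = 8/31 = 0.258065: log2(p) = -1.954196, -p*log2(p) = 0.504309
  p = 3/31 = 0.096774: log2(p) = -3.369234, -p*log2(p) = 0.326055
  p = 20/31 = 0.645161: log2(p) = -0.632268, -p*log2(p) = 0.407915
H = 0.504309 + 0.326055 + 0.407915 = 1.238279

H = 1.2383 bits/symbol


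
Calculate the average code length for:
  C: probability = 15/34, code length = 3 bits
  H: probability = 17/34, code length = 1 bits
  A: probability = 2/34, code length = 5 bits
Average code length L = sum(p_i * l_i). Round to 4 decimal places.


Weighted contributions p_i * l_i:
  C: (15/34) * 3 = 45/34
  H: (17/34) * 1 = 17/34
  A: (2/34) * 5 = 10/34
Sum = (45 + 17 + 10)/34 = 72/34

L = 72/34 = 2.1176 bits/symbol


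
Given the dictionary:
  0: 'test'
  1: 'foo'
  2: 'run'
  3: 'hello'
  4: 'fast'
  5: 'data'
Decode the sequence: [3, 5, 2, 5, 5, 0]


Look up each index in the dictionary:
  3 -> 'hello'
  5 -> 'data'
  2 -> 'run'
  5 -> 'data'
  5 -> 'data'
  0 -> 'test'

Decoded: "hello data run data data test"


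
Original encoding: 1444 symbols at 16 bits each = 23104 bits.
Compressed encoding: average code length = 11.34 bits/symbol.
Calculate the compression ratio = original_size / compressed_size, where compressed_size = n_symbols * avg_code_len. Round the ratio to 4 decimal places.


original_size = n_symbols * orig_bits = 1444 * 16 = 23104 bits
compressed_size = n_symbols * avg_code_len = 1444 * 11.34 = 16374.96 bits
ratio = original_size / compressed_size = 23104 / 16374.96 = 1.4109

Compression ratio = 1.4109


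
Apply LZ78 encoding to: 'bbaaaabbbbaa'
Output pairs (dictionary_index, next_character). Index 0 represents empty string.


LZ78 encoding steps:
Dictionary: {0: ''}
Step 1: w='' (idx 0), next='b' -> output (0, 'b'), add 'b' as idx 1
Step 2: w='b' (idx 1), next='a' -> output (1, 'a'), add 'ba' as idx 2
Step 3: w='' (idx 0), next='a' -> output (0, 'a'), add 'a' as idx 3
Step 4: w='a' (idx 3), next='a' -> output (3, 'a'), add 'aa' as idx 4
Step 5: w='b' (idx 1), next='b' -> output (1, 'b'), add 'bb' as idx 5
Step 6: w='bb' (idx 5), next='a' -> output (5, 'a'), add 'bba' as idx 6
Step 7: w='a' (idx 3), end of input -> output (3, '')


Encoded: [(0, 'b'), (1, 'a'), (0, 'a'), (3, 'a'), (1, 'b'), (5, 'a'), (3, '')]


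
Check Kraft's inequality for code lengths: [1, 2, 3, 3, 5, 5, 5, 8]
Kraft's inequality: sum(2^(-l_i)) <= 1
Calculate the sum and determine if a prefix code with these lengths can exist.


Sum = 2^(-1) + 2^(-2) + 2^(-3) + 2^(-3) + 2^(-5) + 2^(-5) + 2^(-5) + 2^(-8)
    = 0.5 + 0.25 + 0.125 + 0.125 + 0.03125 + 0.03125 + 0.03125 + 0.00390625
    = 281/256 = 1.09765625
Since 1.09765625 > 1, Kraft's inequality is NOT satisfied.
A prefix code with these lengths CANNOT exist.

Kraft sum = 1.09765625. Not satisfied.


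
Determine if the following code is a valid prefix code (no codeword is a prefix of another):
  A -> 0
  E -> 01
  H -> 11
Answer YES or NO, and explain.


Checking each pair (does one codeword prefix another?):
  A='0' vs E='01': prefix -- VIOLATION

NO -- this is NOT a valid prefix code. A (0) is a prefix of E (01).


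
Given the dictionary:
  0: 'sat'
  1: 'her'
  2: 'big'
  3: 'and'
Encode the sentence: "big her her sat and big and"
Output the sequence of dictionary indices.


Look up each word in the dictionary:
  'big' -> 2
  'her' -> 1
  'her' -> 1
  'sat' -> 0
  'and' -> 3
  'big' -> 2
  'and' -> 3

Encoded: [2, 1, 1, 0, 3, 2, 3]


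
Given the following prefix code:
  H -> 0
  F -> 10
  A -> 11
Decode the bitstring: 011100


Decoding step by step:
Bits 0 -> H
Bits 11 -> A
Bits 10 -> F
Bits 0 -> H


Decoded message: HAFH


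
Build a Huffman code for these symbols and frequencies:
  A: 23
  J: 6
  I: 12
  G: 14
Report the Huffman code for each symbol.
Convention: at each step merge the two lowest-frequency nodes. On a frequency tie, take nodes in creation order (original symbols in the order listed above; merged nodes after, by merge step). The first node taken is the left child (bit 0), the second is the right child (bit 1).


Huffman tree construction:
Step 1: Merge J(6) + I(12) = 18
Step 2: Merge G(14) + (J+I)(18) = 32
Step 3: Merge A(23) + (G+(J+I))(32) = 55
Read each symbol's code off the tree from the root (left child = 0, right child = 1).

Codes:
  A: 0 (length 1)
  J: 110 (length 3)
  I: 111 (length 3)
  G: 10 (length 2)
Average code length: 105/55 = 1.9091 bits/symbol


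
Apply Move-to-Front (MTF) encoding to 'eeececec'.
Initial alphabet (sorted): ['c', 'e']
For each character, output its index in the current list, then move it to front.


MTF encoding:
'e': index 1 in ['c', 'e'] -> ['e', 'c']
'e': index 0 in ['e', 'c'] -> ['e', 'c']
'e': index 0 in ['e', 'c'] -> ['e', 'c']
'c': index 1 in ['e', 'c'] -> ['c', 'e']
'e': index 1 in ['c', 'e'] -> ['e', 'c']
'c': index 1 in ['e', 'c'] -> ['c', 'e']
'e': index 1 in ['c', 'e'] -> ['e', 'c']
'c': index 1 in ['e', 'c'] -> ['c', 'e']


Output: [1, 0, 0, 1, 1, 1, 1, 1]


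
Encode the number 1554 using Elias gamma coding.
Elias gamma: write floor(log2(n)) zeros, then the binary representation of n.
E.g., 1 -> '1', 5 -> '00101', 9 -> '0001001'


num_bits = floor(log2(1554)) + 1 = 11
leading_zeros = num_bits - 1 = 10
binary(1554) = 11000010010

Elias gamma(1554) = '0000000000' + '11000010010' = 000000000011000010010 (21 bits)


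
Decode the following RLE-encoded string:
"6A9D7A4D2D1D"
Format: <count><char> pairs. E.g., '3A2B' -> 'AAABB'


Expanding each <count><char> pair:
  6A -> 'AAAAAA'
  9D -> 'DDDDDDDDD'
  7A -> 'AAAAAAA'
  4D -> 'DDDD'
  2D -> 'DD'
  1D -> 'D'

Decoded = AAAAAADDDDDDDDDAAAAAAADDDDDDD


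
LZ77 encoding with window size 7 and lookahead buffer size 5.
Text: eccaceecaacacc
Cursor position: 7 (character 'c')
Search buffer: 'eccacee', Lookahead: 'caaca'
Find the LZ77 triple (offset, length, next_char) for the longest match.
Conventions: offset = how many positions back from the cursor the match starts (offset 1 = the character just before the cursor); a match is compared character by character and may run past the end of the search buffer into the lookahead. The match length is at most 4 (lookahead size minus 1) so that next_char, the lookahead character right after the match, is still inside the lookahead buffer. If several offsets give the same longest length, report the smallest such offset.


Try each offset into the search buffer:
  offset=1 (pos 6, char 'e'): match length 0
  offset=2 (pos 5, char 'e'): match length 0
  offset=3 (pos 4, char 'c'): match length 1
  offset=4 (pos 3, char 'a'): match length 0
  offset=5 (pos 2, char 'c'): match length 2
  offset=6 (pos 1, char 'c'): match length 1
  offset=7 (pos 0, char 'e'): match length 0
Longest match has length 2 at offset 5.
next_char = character at position 7 + 2 = 9 -> 'a'

Best match: offset=5, length=2 (matching 'ca' starting at position 2)
LZ77 triple: (5, 2, 'a')


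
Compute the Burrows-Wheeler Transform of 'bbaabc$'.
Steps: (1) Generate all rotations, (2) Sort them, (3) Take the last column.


Rotations (sorted):
  0: $bbaabc -> last char: c
  1: aabc$bb -> last char: b
  2: abc$bba -> last char: a
  3: baabc$b -> last char: b
  4: bbaabc$ -> last char: $
  5: bc$bbaa -> last char: a
  6: c$bbaab -> last char: b


BWT = cbab$ab


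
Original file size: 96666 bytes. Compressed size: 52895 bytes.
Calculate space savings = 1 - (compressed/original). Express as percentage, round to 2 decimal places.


ratio = compressed/original = 52895/96666 = 0.547193
savings = 1 - ratio = 1 - 0.547193 = 0.452807
as a percentage: 0.452807 * 100 = 45.28%

Space savings = 1 - 52895/96666 = 45.28%


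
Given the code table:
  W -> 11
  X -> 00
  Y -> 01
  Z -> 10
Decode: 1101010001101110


Decoding:
11 -> W
01 -> Y
01 -> Y
00 -> X
01 -> Y
10 -> Z
11 -> W
10 -> Z


Result: WYYXYZWZ


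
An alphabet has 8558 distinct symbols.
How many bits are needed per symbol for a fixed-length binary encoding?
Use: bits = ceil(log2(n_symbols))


log2(8558) = 13.0631
Bracket: 2^13 = 8192 < 8558 <= 2^14 = 16384
So ceil(log2(8558)) = 14

bits = ceil(log2(8558)) = ceil(13.0631) = 14 bits


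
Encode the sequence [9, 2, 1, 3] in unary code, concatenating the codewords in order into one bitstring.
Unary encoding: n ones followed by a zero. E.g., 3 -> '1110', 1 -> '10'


Encode each number as n ones followed by a terminating 0:
  9 -> 1111111110 (10 bits)
  2 -> 110 (3 bits)
  1 -> 10 (2 bits)
  3 -> 1110 (4 bits)
Total length = 10 + 3 + 2 + 4 = 19 bits.

Unary([9, 2, 1, 3]) = 1111111110110101110 (19 bits)


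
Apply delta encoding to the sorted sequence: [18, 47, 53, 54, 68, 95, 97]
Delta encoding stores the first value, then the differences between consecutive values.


First value: 18
Deltas:
  47 - 18 = 29
  53 - 47 = 6
  54 - 53 = 1
  68 - 54 = 14
  95 - 68 = 27
  97 - 95 = 2


Delta encoded: [18, 29, 6, 1, 14, 27, 2]


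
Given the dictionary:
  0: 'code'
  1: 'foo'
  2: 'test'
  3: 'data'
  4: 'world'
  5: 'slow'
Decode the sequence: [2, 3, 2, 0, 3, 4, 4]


Look up each index in the dictionary:
  2 -> 'test'
  3 -> 'data'
  2 -> 'test'
  0 -> 'code'
  3 -> 'data'
  4 -> 'world'
  4 -> 'world'

Decoded: "test data test code data world world"


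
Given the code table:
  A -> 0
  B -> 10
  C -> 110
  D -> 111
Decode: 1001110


Decoding:
10 -> B
0 -> A
111 -> D
0 -> A


Result: BADA


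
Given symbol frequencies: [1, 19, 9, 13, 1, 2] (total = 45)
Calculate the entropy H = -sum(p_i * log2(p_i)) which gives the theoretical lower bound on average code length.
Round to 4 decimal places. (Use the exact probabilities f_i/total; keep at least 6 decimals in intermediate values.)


Per-symbol terms -p_i * log2(p_i) with p_i = f_i/45:
  p = 1/45 = 0.022222: log2(p) = -5.491853, -p*log2(p) = 0.122041
  p = 19/45 = 0.422222: log2(p) = -1.243926, -p*log2(p) = 0.525213
  p = 9/45 = 0.200000: log2(p) = -2.321928, -p*log2(p) = 0.464386
  p = 13/45 = 0.288889: log2(p) = -1.791413, -p*log2(p) = 0.517519
  p = 1/45 = 0.022222: log2(p) = -5.491853, -p*log2(p) = 0.122041
  p = 2/45 = 0.044444: log2(p) = -4.491853, -p*log2(p) = 0.199638
H = 0.122041 + 0.525213 + 0.464386 + 0.517519 + 0.122041 + 0.199638 = 1.950838

H = 1.9508 bits/symbol


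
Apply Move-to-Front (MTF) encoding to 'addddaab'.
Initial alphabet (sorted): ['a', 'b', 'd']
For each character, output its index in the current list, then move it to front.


MTF encoding:
'a': index 0 in ['a', 'b', 'd'] -> ['a', 'b', 'd']
'd': index 2 in ['a', 'b', 'd'] -> ['d', 'a', 'b']
'd': index 0 in ['d', 'a', 'b'] -> ['d', 'a', 'b']
'd': index 0 in ['d', 'a', 'b'] -> ['d', 'a', 'b']
'd': index 0 in ['d', 'a', 'b'] -> ['d', 'a', 'b']
'a': index 1 in ['d', 'a', 'b'] -> ['a', 'd', 'b']
'a': index 0 in ['a', 'd', 'b'] -> ['a', 'd', 'b']
'b': index 2 in ['a', 'd', 'b'] -> ['b', 'a', 'd']


Output: [0, 2, 0, 0, 0, 1, 0, 2]


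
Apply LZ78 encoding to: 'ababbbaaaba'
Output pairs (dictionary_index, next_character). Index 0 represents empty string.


LZ78 encoding steps:
Dictionary: {0: ''}
Step 1: w='' (idx 0), next='a' -> output (0, 'a'), add 'a' as idx 1
Step 2: w='' (idx 0), next='b' -> output (0, 'b'), add 'b' as idx 2
Step 3: w='a' (idx 1), next='b' -> output (1, 'b'), add 'ab' as idx 3
Step 4: w='b' (idx 2), next='b' -> output (2, 'b'), add 'bb' as idx 4
Step 5: w='a' (idx 1), next='a' -> output (1, 'a'), add 'aa' as idx 5
Step 6: w='ab' (idx 3), next='a' -> output (3, 'a'), add 'aba' as idx 6


Encoded: [(0, 'a'), (0, 'b'), (1, 'b'), (2, 'b'), (1, 'a'), (3, 'a')]


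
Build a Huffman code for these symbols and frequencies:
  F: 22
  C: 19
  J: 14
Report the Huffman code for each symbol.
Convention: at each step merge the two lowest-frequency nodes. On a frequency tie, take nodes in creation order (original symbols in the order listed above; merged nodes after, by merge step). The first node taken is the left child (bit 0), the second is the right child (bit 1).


Huffman tree construction:
Step 1: Merge J(14) + C(19) = 33
Step 2: Merge F(22) + (J+C)(33) = 55
Read each symbol's code off the tree from the root (left child = 0, right child = 1).

Codes:
  F: 0 (length 1)
  C: 11 (length 2)
  J: 10 (length 2)
Average code length: 88/55 = 1.6000 bits/symbol


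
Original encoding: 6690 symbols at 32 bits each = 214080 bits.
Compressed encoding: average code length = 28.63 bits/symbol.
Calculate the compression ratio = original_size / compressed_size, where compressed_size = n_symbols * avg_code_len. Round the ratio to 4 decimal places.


original_size = n_symbols * orig_bits = 6690 * 32 = 214080 bits
compressed_size = n_symbols * avg_code_len = 6690 * 28.63 = 191534.7 bits
ratio = original_size / compressed_size = 214080 / 191534.7 = 1.1177

Compression ratio = 1.1177


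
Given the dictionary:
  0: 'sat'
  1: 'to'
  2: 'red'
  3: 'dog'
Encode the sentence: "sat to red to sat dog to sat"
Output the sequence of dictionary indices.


Look up each word in the dictionary:
  'sat' -> 0
  'to' -> 1
  'red' -> 2
  'to' -> 1
  'sat' -> 0
  'dog' -> 3
  'to' -> 1
  'sat' -> 0

Encoded: [0, 1, 2, 1, 0, 3, 1, 0]


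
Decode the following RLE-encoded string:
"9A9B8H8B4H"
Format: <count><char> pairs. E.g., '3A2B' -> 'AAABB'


Expanding each <count><char> pair:
  9A -> 'AAAAAAAAA'
  9B -> 'BBBBBBBBB'
  8H -> 'HHHHHHHH'
  8B -> 'BBBBBBBB'
  4H -> 'HHHH'

Decoded = AAAAAAAAABBBBBBBBBHHHHHHHHBBBBBBBBHHHH


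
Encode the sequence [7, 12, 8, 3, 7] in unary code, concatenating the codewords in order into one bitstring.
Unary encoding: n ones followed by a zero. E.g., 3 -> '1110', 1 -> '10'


Encode each number as n ones followed by a terminating 0:
  7 -> 11111110 (8 bits)
  12 -> 1111111111110 (13 bits)
  8 -> 111111110 (9 bits)
  3 -> 1110 (4 bits)
  7 -> 11111110 (8 bits)
Total length = 8 + 13 + 9 + 4 + 8 = 42 bits.

Unary([7, 12, 8, 3, 7]) = 111111101111111111110111111110111011111110 (42 bits)


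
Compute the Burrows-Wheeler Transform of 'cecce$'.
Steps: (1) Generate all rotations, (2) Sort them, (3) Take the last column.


Rotations (sorted):
  0: $cecce -> last char: e
  1: cce$ce -> last char: e
  2: ce$cec -> last char: c
  3: cecce$ -> last char: $
  4: e$cecc -> last char: c
  5: ecce$c -> last char: c


BWT = eec$cc


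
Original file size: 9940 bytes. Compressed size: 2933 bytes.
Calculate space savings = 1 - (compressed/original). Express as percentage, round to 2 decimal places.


ratio = compressed/original = 2933/9940 = 0.29507
savings = 1 - ratio = 1 - 0.29507 = 0.70493
as a percentage: 0.70493 * 100 = 70.49%

Space savings = 1 - 2933/9940 = 70.49%


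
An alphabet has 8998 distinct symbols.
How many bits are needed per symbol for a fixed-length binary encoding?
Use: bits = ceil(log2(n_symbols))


log2(8998) = 13.1354
Bracket: 2^13 = 8192 < 8998 <= 2^14 = 16384
So ceil(log2(8998)) = 14

bits = ceil(log2(8998)) = ceil(13.1354) = 14 bits


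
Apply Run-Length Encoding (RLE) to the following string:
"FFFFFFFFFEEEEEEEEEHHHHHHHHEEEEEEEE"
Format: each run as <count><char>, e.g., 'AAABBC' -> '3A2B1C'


Scanning runs left to right:
  i=0: run of 'F' x 9 -> '9F'
  i=9: run of 'E' x 9 -> '9E'
  i=18: run of 'H' x 8 -> '8H'
  i=26: run of 'E' x 8 -> '8E'

RLE = 9F9E8H8E


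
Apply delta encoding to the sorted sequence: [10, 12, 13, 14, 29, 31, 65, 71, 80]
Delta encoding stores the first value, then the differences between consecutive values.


First value: 10
Deltas:
  12 - 10 = 2
  13 - 12 = 1
  14 - 13 = 1
  29 - 14 = 15
  31 - 29 = 2
  65 - 31 = 34
  71 - 65 = 6
  80 - 71 = 9


Delta encoded: [10, 2, 1, 1, 15, 2, 34, 6, 9]


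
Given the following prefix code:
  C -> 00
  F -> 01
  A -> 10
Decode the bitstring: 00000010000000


Decoding step by step:
Bits 00 -> C
Bits 00 -> C
Bits 00 -> C
Bits 10 -> A
Bits 00 -> C
Bits 00 -> C
Bits 00 -> C


Decoded message: CCCACCC


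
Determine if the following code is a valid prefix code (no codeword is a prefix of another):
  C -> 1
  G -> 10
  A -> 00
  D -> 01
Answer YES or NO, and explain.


Checking each pair (does one codeword prefix another?):
  C='1' vs G='10': prefix -- VIOLATION

NO -- this is NOT a valid prefix code. C (1) is a prefix of G (10).


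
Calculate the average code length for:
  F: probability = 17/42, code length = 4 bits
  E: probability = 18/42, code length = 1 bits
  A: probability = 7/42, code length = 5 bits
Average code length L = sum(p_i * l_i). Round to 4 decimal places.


Weighted contributions p_i * l_i:
  F: (17/42) * 4 = 68/42
  E: (18/42) * 1 = 18/42
  A: (7/42) * 5 = 35/42
Sum = (68 + 18 + 35)/42 = 121/42

L = 121/42 = 2.8810 bits/symbol


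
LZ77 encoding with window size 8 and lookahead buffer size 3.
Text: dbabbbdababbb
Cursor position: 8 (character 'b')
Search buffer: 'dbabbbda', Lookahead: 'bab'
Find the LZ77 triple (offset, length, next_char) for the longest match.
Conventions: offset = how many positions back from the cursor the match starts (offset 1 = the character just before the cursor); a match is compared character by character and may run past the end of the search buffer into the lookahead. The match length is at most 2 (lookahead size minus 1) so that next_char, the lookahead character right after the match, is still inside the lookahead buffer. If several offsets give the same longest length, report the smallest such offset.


Try each offset into the search buffer:
  offset=1 (pos 7, char 'a'): match length 0
  offset=2 (pos 6, char 'd'): match length 0
  offset=3 (pos 5, char 'b'): match length 1
  offset=4 (pos 4, char 'b'): match length 1
  offset=5 (pos 3, char 'b'): match length 1
  offset=6 (pos 2, char 'a'): match length 0
  offset=7 (pos 1, char 'b'): match length 2
  offset=8 (pos 0, char 'd'): match length 0
Longest match has length 2 at offset 7.
next_char = character at position 8 + 2 = 10 -> 'b'

Best match: offset=7, length=2 (matching 'ba' starting at position 1)
LZ77 triple: (7, 2, 'b')


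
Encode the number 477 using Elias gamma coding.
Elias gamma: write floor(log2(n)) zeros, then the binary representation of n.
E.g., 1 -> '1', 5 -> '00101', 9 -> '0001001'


num_bits = floor(log2(477)) + 1 = 9
leading_zeros = num_bits - 1 = 8
binary(477) = 111011101

Elias gamma(477) = '00000000' + '111011101' = 00000000111011101 (17 bits)


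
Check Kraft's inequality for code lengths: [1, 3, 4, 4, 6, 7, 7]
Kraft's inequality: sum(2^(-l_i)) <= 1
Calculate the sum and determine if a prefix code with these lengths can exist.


Sum = 2^(-1) + 2^(-3) + 2^(-4) + 2^(-4) + 2^(-6) + 2^(-7) + 2^(-7)
    = 0.5 + 0.125 + 0.0625 + 0.0625 + 0.015625 + 0.0078125 + 0.0078125
    = 100/128 = 0.78125
Since 0.78125 <= 1, Kraft's inequality IS satisfied.
A prefix code with these lengths CAN exist.

Kraft sum = 0.78125. Satisfied.


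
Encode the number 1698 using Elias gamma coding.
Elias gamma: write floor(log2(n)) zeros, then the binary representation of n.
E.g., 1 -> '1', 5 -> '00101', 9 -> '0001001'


num_bits = floor(log2(1698)) + 1 = 11
leading_zeros = num_bits - 1 = 10
binary(1698) = 11010100010

Elias gamma(1698) = '0000000000' + '11010100010' = 000000000011010100010 (21 bits)


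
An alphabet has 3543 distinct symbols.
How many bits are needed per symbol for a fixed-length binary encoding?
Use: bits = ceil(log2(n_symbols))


log2(3543) = 11.7908
Bracket: 2^11 = 2048 < 3543 <= 2^12 = 4096
So ceil(log2(3543)) = 12

bits = ceil(log2(3543)) = ceil(11.7908) = 12 bits


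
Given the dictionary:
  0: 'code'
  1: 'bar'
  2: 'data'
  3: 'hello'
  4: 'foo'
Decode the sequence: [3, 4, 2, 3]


Look up each index in the dictionary:
  3 -> 'hello'
  4 -> 'foo'
  2 -> 'data'
  3 -> 'hello'

Decoded: "hello foo data hello"


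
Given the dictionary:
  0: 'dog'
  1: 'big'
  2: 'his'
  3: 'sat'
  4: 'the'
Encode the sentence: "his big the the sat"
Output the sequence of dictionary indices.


Look up each word in the dictionary:
  'his' -> 2
  'big' -> 1
  'the' -> 4
  'the' -> 4
  'sat' -> 3

Encoded: [2, 1, 4, 4, 3]


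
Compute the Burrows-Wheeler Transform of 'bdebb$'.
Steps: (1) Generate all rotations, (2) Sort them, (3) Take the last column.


Rotations (sorted):
  0: $bdebb -> last char: b
  1: b$bdeb -> last char: b
  2: bb$bde -> last char: e
  3: bdebb$ -> last char: $
  4: debb$b -> last char: b
  5: ebb$bd -> last char: d


BWT = bbe$bd


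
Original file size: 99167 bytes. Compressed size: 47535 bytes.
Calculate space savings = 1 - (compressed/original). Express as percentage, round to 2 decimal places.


ratio = compressed/original = 47535/99167 = 0.479343
savings = 1 - ratio = 1 - 0.479343 = 0.520657
as a percentage: 0.520657 * 100 = 52.07%

Space savings = 1 - 47535/99167 = 52.07%


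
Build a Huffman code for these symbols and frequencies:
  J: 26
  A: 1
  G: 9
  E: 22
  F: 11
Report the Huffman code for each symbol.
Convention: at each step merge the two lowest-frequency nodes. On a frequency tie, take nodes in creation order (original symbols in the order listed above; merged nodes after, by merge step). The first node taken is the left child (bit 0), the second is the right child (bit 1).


Huffman tree construction:
Step 1: Merge A(1) + G(9) = 10
Step 2: Merge (A+G)(10) + F(11) = 21
Step 3: Merge ((A+G)+F)(21) + E(22) = 43
Step 4: Merge J(26) + (((A+G)+F)+E)(43) = 69
Read each symbol's code off the tree from the root (left child = 0, right child = 1).

Codes:
  J: 0 (length 1)
  A: 1000 (length 4)
  G: 1001 (length 4)
  E: 11 (length 2)
  F: 101 (length 3)
Average code length: 143/69 = 2.0725 bits/symbol


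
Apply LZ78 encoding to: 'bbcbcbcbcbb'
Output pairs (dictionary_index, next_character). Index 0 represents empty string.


LZ78 encoding steps:
Dictionary: {0: ''}
Step 1: w='' (idx 0), next='b' -> output (0, 'b'), add 'b' as idx 1
Step 2: w='b' (idx 1), next='c' -> output (1, 'c'), add 'bc' as idx 2
Step 3: w='bc' (idx 2), next='b' -> output (2, 'b'), add 'bcb' as idx 3
Step 4: w='' (idx 0), next='c' -> output (0, 'c'), add 'c' as idx 4
Step 5: w='bcb' (idx 3), next='b' -> output (3, 'b'), add 'bcbb' as idx 5


Encoded: [(0, 'b'), (1, 'c'), (2, 'b'), (0, 'c'), (3, 'b')]


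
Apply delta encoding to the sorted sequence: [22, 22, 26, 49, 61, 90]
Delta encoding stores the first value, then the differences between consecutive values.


First value: 22
Deltas:
  22 - 22 = 0
  26 - 22 = 4
  49 - 26 = 23
  61 - 49 = 12
  90 - 61 = 29


Delta encoded: [22, 0, 4, 23, 12, 29]


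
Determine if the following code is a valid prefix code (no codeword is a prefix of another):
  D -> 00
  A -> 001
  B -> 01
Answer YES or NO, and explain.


Checking each pair (does one codeword prefix another?):
  D='00' vs A='001': prefix -- VIOLATION

NO -- this is NOT a valid prefix code. D (00) is a prefix of A (001).


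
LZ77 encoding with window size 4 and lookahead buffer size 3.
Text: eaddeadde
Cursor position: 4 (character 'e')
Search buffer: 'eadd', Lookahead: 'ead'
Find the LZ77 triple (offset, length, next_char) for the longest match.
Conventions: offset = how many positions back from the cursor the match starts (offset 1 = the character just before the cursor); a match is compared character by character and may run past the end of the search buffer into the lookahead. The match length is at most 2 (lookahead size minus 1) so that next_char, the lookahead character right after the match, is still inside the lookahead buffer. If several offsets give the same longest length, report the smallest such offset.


Try each offset into the search buffer:
  offset=1 (pos 3, char 'd'): match length 0
  offset=2 (pos 2, char 'd'): match length 0
  offset=3 (pos 1, char 'a'): match length 0
  offset=4 (pos 0, char 'e'): match length 2
Longest match has length 2 at offset 4.
next_char = character at position 4 + 2 = 6 -> 'd'

Best match: offset=4, length=2 (matching 'ea' starting at position 0)
LZ77 triple: (4, 2, 'd')


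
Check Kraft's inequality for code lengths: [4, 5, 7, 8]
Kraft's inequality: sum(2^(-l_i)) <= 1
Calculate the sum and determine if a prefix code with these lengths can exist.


Sum = 2^(-4) + 2^(-5) + 2^(-7) + 2^(-8)
    = 0.0625 + 0.03125 + 0.0078125 + 0.00390625
    = 27/256 = 0.10546875
Since 0.10546875 <= 1, Kraft's inequality IS satisfied.
A prefix code with these lengths CAN exist.

Kraft sum = 0.10546875. Satisfied.


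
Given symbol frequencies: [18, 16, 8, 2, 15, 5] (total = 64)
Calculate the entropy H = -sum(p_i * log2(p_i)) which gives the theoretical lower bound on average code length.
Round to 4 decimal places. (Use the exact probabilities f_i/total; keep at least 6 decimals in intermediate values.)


Per-symbol terms -p_i * log2(p_i) with p_i = f_i/64:
  p = 18/64 = 0.281250: log2(p) = -1.830075, -p*log2(p) = 0.514709
  p = 16/64 = 0.250000: log2(p) = -2.000000, -p*log2(p) = 0.500000
  p = 8/64 = 0.125000: log2(p) = -3.000000, -p*log2(p) = 0.375000
  p = 2/64 = 0.031250: log2(p) = -5.000000, -p*log2(p) = 0.156250
  p = 15/64 = 0.234375: log2(p) = -2.093109, -p*log2(p) = 0.490573
  p = 5/64 = 0.078125: log2(p) = -3.678072, -p*log2(p) = 0.287349
H = 0.514709 + 0.500000 + 0.375000 + 0.156250 + 0.490573 + 0.287349 = 2.323881

H = 2.3239 bits/symbol


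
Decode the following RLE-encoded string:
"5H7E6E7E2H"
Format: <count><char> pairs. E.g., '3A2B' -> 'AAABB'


Expanding each <count><char> pair:
  5H -> 'HHHHH'
  7E -> 'EEEEEEE'
  6E -> 'EEEEEE'
  7E -> 'EEEEEEE'
  2H -> 'HH'

Decoded = HHHHHEEEEEEEEEEEEEEEEEEEEHH


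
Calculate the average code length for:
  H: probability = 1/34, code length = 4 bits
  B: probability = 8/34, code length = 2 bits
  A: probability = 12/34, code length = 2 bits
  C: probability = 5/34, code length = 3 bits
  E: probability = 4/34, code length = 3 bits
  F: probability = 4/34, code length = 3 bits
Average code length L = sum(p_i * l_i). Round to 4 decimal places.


Weighted contributions p_i * l_i:
  H: (1/34) * 4 = 4/34
  B: (8/34) * 2 = 16/34
  A: (12/34) * 2 = 24/34
  C: (5/34) * 3 = 15/34
  E: (4/34) * 3 = 12/34
  F: (4/34) * 3 = 12/34
Sum = (4 + 16 + 24 + 15 + 12 + 12)/34 = 83/34

L = 83/34 = 2.4412 bits/symbol


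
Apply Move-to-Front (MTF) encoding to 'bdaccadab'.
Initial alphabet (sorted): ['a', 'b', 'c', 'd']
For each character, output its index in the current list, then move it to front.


MTF encoding:
'b': index 1 in ['a', 'b', 'c', 'd'] -> ['b', 'a', 'c', 'd']
'd': index 3 in ['b', 'a', 'c', 'd'] -> ['d', 'b', 'a', 'c']
'a': index 2 in ['d', 'b', 'a', 'c'] -> ['a', 'd', 'b', 'c']
'c': index 3 in ['a', 'd', 'b', 'c'] -> ['c', 'a', 'd', 'b']
'c': index 0 in ['c', 'a', 'd', 'b'] -> ['c', 'a', 'd', 'b']
'a': index 1 in ['c', 'a', 'd', 'b'] -> ['a', 'c', 'd', 'b']
'd': index 2 in ['a', 'c', 'd', 'b'] -> ['d', 'a', 'c', 'b']
'a': index 1 in ['d', 'a', 'c', 'b'] -> ['a', 'd', 'c', 'b']
'b': index 3 in ['a', 'd', 'c', 'b'] -> ['b', 'a', 'd', 'c']


Output: [1, 3, 2, 3, 0, 1, 2, 1, 3]


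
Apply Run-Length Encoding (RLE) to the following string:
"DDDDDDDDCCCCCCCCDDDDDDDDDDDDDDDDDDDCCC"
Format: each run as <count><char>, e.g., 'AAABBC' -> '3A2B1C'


Scanning runs left to right:
  i=0: run of 'D' x 8 -> '8D'
  i=8: run of 'C' x 8 -> '8C'
  i=16: run of 'D' x 19 -> '19D'
  i=35: run of 'C' x 3 -> '3C'

RLE = 8D8C19D3C


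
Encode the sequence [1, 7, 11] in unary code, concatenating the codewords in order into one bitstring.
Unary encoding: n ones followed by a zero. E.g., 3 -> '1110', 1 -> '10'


Encode each number as n ones followed by a terminating 0:
  1 -> 10 (2 bits)
  7 -> 11111110 (8 bits)
  11 -> 111111111110 (12 bits)
Total length = 2 + 8 + 12 = 22 bits.

Unary([1, 7, 11]) = 1011111110111111111110 (22 bits)


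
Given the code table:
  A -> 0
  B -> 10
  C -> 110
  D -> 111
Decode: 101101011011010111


Decoding:
10 -> B
110 -> C
10 -> B
110 -> C
110 -> C
10 -> B
111 -> D


Result: BCBCCBD


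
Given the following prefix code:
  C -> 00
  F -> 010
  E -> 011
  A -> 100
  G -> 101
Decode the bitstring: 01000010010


Decoding step by step:
Bits 010 -> F
Bits 00 -> C
Bits 010 -> F
Bits 010 -> F


Decoded message: FCFF


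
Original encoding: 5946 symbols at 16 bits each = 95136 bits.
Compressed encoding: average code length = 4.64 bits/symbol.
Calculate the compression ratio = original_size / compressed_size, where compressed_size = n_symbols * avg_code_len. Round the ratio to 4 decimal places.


original_size = n_symbols * orig_bits = 5946 * 16 = 95136 bits
compressed_size = n_symbols * avg_code_len = 5946 * 4.64 = 27589.44 bits
ratio = original_size / compressed_size = 95136 / 27589.44 = 3.4483

Compression ratio = 3.4483


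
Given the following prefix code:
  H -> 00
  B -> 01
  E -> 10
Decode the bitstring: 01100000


Decoding step by step:
Bits 01 -> B
Bits 10 -> E
Bits 00 -> H
Bits 00 -> H


Decoded message: BEHH


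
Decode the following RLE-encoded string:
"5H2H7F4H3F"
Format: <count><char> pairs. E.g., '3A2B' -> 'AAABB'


Expanding each <count><char> pair:
  5H -> 'HHHHH'
  2H -> 'HH'
  7F -> 'FFFFFFF'
  4H -> 'HHHH'
  3F -> 'FFF'

Decoded = HHHHHHHFFFFFFFHHHHFFF


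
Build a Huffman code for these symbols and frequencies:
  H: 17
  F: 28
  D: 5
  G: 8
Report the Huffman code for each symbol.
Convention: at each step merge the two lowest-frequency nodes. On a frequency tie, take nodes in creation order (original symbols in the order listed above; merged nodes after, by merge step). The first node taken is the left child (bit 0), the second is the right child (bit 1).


Huffman tree construction:
Step 1: Merge D(5) + G(8) = 13
Step 2: Merge (D+G)(13) + H(17) = 30
Step 3: Merge F(28) + ((D+G)+H)(30) = 58
Read each symbol's code off the tree from the root (left child = 0, right child = 1).

Codes:
  H: 11 (length 2)
  F: 0 (length 1)
  D: 100 (length 3)
  G: 101 (length 3)
Average code length: 101/58 = 1.7414 bits/symbol
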